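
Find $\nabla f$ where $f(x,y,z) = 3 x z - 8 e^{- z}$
(3*z, 0, 3*x + 8*exp(-z))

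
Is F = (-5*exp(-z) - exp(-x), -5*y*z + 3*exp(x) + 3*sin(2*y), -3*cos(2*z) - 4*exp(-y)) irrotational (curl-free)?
No, ∇×F = (5*y + 4*exp(-y), 5*exp(-z), 3*exp(x))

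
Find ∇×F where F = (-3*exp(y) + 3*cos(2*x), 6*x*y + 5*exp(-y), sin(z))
(0, 0, 6*y + 3*exp(y))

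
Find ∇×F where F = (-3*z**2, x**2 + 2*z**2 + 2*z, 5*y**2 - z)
(10*y - 4*z - 2, -6*z, 2*x)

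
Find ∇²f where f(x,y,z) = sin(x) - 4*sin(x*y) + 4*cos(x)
4*x**2*sin(x*y) + 4*y**2*sin(x*y) - sin(x) - 4*cos(x)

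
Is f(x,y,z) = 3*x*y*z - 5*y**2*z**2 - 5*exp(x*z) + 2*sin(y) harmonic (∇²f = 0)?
No, ∇²f = -5*x**2*exp(x*z) - 10*y**2 - 5*z**2*exp(x*z) - 10*z**2 - 2*sin(y)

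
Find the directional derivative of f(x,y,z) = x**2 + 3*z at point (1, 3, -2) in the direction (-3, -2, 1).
-3*sqrt(14)/14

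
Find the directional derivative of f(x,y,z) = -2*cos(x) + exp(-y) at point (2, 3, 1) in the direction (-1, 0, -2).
-2*sqrt(5)*sin(2)/5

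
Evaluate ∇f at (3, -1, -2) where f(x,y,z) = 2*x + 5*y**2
(2, -10, 0)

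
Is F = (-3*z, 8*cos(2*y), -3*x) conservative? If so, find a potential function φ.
Yes, F is conservative. φ = -3*x*z + 4*sin(2*y)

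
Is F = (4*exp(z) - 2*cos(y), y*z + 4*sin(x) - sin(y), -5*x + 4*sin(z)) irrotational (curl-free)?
No, ∇×F = (-y, 4*exp(z) + 5, -2*sin(y) + 4*cos(x))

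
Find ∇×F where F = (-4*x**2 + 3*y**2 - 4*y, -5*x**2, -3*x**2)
(0, 6*x, -10*x - 6*y + 4)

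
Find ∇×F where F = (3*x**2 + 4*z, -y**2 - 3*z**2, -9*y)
(6*z - 9, 4, 0)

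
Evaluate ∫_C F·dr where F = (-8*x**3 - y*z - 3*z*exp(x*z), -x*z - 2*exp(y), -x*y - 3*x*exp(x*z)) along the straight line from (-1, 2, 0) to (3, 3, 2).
-3*exp(6) - 175 - 2*exp(3) + 2*exp(2)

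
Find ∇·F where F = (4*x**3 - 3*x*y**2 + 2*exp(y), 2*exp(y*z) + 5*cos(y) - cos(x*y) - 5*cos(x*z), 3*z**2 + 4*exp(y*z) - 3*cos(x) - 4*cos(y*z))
12*x**2 + x*sin(x*y) - 3*y**2 + 4*y*exp(y*z) + 4*y*sin(y*z) + 2*z*exp(y*z) + 6*z - 5*sin(y)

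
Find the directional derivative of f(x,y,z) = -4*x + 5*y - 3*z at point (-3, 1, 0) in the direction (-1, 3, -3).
28*sqrt(19)/19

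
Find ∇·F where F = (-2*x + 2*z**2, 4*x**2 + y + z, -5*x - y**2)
-1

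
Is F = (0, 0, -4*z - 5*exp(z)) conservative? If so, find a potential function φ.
Yes, F is conservative. φ = -2*z**2 - 5*exp(z)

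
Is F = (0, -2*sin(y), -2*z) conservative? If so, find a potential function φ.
Yes, F is conservative. φ = -z**2 + 2*cos(y)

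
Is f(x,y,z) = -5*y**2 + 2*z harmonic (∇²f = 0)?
No, ∇²f = -10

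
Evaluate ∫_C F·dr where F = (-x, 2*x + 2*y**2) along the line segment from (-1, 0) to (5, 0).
-12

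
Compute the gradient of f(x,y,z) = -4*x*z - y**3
(-4*z, -3*y**2, -4*x)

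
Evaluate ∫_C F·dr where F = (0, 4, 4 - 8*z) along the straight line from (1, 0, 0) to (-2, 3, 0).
12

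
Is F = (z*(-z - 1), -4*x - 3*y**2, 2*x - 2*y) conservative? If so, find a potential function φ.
No, ∇×F = (-2, -2*z - 3, -4) ≠ 0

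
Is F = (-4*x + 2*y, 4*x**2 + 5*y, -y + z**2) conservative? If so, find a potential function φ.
No, ∇×F = (-1, 0, 8*x - 2) ≠ 0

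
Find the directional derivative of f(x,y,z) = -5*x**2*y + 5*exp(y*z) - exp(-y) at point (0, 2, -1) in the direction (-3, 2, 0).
-8*sqrt(13)*exp(-2)/13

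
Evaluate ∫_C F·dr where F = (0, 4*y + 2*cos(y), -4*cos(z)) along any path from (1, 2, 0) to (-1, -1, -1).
-6 - 2*sin(2) + 2*sin(1)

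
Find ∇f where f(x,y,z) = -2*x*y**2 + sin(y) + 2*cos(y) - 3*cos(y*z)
(-2*y**2, -4*x*y + 3*z*sin(y*z) - 2*sin(y) + cos(y), 3*y*sin(y*z))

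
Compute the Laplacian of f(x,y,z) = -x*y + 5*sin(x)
-5*sin(x)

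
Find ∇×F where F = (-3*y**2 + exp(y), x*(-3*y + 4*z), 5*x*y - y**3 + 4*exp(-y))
(x - 3*y**2 - 4*exp(-y), -5*y, 3*y + 4*z - exp(y))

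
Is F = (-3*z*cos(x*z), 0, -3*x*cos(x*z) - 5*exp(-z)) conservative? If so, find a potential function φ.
Yes, F is conservative. φ = -3*sin(x*z) + 5*exp(-z)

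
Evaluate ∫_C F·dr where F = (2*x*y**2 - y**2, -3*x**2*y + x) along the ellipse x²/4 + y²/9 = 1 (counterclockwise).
6*pi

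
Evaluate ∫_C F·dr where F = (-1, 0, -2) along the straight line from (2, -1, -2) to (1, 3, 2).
-7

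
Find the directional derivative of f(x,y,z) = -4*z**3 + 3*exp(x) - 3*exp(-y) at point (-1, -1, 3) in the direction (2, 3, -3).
3*sqrt(22)*(2 + 3*E*(E + 36))*exp(-1)/22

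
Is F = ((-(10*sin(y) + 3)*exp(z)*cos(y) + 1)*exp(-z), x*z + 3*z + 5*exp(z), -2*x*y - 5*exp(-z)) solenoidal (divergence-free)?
No, ∇·F = 5*exp(-z)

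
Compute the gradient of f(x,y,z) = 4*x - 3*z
(4, 0, -3)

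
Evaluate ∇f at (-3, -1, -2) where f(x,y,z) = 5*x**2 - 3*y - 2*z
(-30, -3, -2)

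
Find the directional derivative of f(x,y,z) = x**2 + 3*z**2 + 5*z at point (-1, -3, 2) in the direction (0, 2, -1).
-17*sqrt(5)/5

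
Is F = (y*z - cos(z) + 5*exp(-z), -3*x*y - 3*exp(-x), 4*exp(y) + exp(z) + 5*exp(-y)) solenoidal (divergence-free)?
No, ∇·F = -3*x + exp(z)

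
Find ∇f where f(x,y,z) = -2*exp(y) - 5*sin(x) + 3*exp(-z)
(-5*cos(x), -2*exp(y), -3*exp(-z))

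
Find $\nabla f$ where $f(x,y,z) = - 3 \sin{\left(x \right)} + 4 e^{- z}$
(-3*cos(x), 0, -4*exp(-z))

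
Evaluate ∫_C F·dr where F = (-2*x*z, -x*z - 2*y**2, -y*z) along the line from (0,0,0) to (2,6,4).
-608/3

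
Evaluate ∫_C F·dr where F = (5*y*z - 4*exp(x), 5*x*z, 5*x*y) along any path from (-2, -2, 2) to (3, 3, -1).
-85 - 4*exp(3) + 4*exp(-2)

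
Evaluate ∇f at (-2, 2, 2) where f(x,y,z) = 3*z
(0, 0, 3)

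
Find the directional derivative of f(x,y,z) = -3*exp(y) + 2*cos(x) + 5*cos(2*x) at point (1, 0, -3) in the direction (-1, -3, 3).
sqrt(19)*(2*sin(1) + 9 + 10*sin(2))/19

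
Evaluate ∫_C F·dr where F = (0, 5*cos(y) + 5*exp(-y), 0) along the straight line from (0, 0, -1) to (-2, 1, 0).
-5*exp(-1) + 5*sin(1) + 5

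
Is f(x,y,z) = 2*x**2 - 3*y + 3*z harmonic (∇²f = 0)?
No, ∇²f = 4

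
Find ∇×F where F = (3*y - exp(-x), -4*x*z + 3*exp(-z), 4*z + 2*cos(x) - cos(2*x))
(4*x + 3*exp(-z), 2*sin(x) - 2*sin(2*x), -4*z - 3)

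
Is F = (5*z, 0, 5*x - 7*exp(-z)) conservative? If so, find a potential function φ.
Yes, F is conservative. φ = 5*x*z + 7*exp(-z)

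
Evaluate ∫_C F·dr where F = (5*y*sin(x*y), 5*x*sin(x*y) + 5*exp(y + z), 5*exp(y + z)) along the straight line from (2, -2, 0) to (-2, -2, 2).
5 - 5*exp(-2)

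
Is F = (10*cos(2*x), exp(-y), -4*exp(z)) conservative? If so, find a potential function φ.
Yes, F is conservative. φ = -4*exp(z) + 5*sin(2*x) - exp(-y)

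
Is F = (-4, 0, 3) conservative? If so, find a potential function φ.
Yes, F is conservative. φ = -4*x + 3*z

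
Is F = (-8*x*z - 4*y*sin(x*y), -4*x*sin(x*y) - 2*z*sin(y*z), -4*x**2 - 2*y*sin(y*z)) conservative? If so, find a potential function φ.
Yes, F is conservative. φ = -4*x**2*z + 4*cos(x*y) + 2*cos(y*z)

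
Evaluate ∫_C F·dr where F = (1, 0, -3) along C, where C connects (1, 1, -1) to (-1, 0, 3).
-14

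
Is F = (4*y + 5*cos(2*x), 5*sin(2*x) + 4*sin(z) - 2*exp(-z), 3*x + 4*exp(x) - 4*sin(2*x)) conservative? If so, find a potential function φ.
No, ∇×F = (-4*cos(z) - 2*exp(-z), -4*exp(x) + 8*cos(2*x) - 3, 10*cos(2*x) - 4) ≠ 0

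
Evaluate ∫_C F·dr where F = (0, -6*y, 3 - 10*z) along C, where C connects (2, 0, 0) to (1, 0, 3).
-36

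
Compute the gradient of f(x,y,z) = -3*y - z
(0, -3, -1)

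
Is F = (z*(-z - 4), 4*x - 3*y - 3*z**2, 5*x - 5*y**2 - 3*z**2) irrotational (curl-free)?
No, ∇×F = (-10*y + 6*z, -2*z - 9, 4)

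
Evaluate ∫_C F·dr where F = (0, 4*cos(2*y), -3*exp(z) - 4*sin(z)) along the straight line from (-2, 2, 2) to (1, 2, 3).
-3*exp(3) + 4*cos(3) - 4*cos(2) + 3*exp(2)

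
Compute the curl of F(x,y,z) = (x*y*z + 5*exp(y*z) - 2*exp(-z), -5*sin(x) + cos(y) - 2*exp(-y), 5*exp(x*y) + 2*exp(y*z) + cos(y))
(5*x*exp(x*y) + 2*z*exp(y*z) - sin(y), (y*(x - 5*exp(x*y) + 5*exp(y*z))*exp(z) + 2)*exp(-z), -x*z - 5*z*exp(y*z) - 5*cos(x))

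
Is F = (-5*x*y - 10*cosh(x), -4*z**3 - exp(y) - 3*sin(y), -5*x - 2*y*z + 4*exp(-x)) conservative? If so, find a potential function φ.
No, ∇×F = (2*z*(6*z - 1), 5 + 4*exp(-x), 5*x) ≠ 0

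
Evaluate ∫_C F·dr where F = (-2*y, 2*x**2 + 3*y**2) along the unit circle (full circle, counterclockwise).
2*pi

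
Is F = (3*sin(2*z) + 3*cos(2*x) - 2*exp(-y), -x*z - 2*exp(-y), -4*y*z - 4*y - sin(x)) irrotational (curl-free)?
No, ∇×F = (x - 4*z - 4, cos(x) + 6*cos(2*z), -z - 2*exp(-y))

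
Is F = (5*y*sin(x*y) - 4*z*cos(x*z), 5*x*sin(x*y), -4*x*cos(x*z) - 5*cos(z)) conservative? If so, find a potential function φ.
Yes, F is conservative. φ = -5*sin(z) - 4*sin(x*z) - 5*cos(x*y)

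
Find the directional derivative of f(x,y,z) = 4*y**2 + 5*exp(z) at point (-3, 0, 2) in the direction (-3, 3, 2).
5*sqrt(22)*exp(2)/11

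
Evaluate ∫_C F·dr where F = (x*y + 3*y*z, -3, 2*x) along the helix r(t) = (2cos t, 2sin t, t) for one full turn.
-12*pi**2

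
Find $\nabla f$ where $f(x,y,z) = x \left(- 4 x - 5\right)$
(-8*x - 5, 0, 0)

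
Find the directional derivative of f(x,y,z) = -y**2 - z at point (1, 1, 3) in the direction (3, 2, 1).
-5*sqrt(14)/14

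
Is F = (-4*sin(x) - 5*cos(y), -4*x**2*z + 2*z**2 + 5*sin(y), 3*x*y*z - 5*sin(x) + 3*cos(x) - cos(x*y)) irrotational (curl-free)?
No, ∇×F = (4*x**2 + 3*x*z + x*sin(x*y) - 4*z, -3*y*z - y*sin(x*y) + 3*sin(x) + 5*cos(x), -8*x*z - 5*sin(y))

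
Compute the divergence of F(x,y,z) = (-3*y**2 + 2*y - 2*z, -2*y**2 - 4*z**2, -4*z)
-4*y - 4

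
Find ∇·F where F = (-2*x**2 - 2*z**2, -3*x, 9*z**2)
-4*x + 18*z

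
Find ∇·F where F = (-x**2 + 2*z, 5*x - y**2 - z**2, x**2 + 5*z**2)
-2*x - 2*y + 10*z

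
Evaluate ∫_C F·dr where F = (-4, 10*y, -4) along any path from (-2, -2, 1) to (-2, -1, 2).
-19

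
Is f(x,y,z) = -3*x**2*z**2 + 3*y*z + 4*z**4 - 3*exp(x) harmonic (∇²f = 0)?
No, ∇²f = -6*x**2 + 42*z**2 - 3*exp(x)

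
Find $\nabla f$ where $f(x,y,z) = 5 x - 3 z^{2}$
(5, 0, -6*z)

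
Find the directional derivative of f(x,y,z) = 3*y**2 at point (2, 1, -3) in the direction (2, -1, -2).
-2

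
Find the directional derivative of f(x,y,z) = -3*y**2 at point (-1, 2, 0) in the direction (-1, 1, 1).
-4*sqrt(3)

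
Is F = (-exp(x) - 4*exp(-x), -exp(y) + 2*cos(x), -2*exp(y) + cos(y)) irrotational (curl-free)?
No, ∇×F = (-2*exp(y) - sin(y), 0, -2*sin(x))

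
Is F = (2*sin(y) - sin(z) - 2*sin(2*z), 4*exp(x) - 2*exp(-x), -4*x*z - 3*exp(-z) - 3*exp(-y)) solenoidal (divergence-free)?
No, ∇·F = -4*x + 3*exp(-z)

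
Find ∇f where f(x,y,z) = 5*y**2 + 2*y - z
(0, 10*y + 2, -1)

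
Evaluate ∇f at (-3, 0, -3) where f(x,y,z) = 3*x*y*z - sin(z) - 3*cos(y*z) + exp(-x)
(-exp(3), 27, -cos(3))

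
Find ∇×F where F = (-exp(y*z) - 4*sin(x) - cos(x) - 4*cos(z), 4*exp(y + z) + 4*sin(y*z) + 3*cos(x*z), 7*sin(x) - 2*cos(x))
(3*x*sin(x*z) - 4*y*cos(y*z) - 4*exp(y + z), -y*exp(y*z) - 2*sin(x) + 4*sin(z) - 7*cos(x), z*(exp(y*z) - 3*sin(x*z)))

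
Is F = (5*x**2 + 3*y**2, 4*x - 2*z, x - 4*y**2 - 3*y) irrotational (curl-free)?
No, ∇×F = (-8*y - 1, -1, 4 - 6*y)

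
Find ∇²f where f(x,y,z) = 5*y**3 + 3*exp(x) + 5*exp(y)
30*y + 3*exp(x) + 5*exp(y)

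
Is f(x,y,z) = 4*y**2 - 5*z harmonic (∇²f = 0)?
No, ∇²f = 8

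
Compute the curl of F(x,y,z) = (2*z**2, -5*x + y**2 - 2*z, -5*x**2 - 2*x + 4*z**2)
(2, 10*x + 4*z + 2, -5)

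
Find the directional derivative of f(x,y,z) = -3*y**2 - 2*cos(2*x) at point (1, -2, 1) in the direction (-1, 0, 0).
-4*sin(2)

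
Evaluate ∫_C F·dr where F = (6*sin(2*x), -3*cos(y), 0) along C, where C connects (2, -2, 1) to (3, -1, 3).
-3*cos(6) - 3*sin(2) + 3*cos(4) + 3*sin(1)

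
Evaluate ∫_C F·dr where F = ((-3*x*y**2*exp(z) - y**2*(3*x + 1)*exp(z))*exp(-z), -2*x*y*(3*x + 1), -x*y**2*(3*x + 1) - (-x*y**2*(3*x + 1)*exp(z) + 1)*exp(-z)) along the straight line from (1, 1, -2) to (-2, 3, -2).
-86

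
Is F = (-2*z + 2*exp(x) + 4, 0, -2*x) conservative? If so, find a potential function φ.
Yes, F is conservative. φ = -2*x*z + 4*x + 2*exp(x)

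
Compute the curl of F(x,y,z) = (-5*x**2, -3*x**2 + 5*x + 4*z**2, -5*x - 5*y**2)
(-10*y - 8*z, 5, 5 - 6*x)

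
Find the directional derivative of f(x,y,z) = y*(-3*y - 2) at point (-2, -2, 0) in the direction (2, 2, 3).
20*sqrt(17)/17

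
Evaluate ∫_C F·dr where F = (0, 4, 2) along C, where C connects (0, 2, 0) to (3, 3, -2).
0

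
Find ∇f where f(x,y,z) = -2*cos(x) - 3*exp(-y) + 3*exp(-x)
(2*sin(x) - 3*exp(-x), 3*exp(-y), 0)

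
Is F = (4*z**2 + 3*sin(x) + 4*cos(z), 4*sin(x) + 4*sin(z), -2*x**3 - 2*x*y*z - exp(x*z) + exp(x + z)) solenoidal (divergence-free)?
No, ∇·F = -2*x*y - x*exp(x*z) + exp(x + z) + 3*cos(x)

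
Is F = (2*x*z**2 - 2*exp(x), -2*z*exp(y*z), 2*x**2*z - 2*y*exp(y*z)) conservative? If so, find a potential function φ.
Yes, F is conservative. φ = x**2*z**2 - 2*exp(x) - 2*exp(y*z)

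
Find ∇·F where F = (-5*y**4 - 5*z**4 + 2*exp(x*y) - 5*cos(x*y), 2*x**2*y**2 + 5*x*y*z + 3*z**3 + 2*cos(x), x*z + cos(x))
4*x**2*y + 5*x*z + x + 2*y*exp(x*y) + 5*y*sin(x*y)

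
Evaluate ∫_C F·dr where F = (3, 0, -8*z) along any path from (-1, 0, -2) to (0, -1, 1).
15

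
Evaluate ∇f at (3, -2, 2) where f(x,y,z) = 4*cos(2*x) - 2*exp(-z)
(-8*sin(6), 0, 2*exp(-2))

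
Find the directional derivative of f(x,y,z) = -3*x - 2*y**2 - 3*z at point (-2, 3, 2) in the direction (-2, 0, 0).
3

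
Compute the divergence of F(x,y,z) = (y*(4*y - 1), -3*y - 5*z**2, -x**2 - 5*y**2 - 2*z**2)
-4*z - 3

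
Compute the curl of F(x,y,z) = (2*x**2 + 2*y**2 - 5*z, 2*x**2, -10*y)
(-10, -5, 4*x - 4*y)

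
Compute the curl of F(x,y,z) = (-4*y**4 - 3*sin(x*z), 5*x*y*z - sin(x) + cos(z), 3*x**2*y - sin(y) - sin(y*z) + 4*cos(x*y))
(3*x**2 - 5*x*y - 4*x*sin(x*y) - z*cos(y*z) + sin(z) - cos(y), -6*x*y - 3*x*cos(x*z) + 4*y*sin(x*y), 16*y**3 + 5*y*z - cos(x))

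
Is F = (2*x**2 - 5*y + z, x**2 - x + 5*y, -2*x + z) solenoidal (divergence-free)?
No, ∇·F = 4*x + 6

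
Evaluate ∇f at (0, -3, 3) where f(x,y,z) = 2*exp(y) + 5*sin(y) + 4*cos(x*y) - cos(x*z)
(0, 5*cos(3) + 2*exp(-3), 0)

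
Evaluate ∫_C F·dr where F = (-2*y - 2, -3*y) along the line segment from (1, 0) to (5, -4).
-16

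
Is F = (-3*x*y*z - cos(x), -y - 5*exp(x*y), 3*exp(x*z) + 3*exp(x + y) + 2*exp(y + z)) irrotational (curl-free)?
No, ∇×F = (3*exp(x + y) + 2*exp(y + z), -3*x*y - 3*z*exp(x*z) - 3*exp(x + y), 3*x*z - 5*y*exp(x*y))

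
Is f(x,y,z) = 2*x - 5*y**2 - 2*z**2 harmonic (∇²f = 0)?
No, ∇²f = -14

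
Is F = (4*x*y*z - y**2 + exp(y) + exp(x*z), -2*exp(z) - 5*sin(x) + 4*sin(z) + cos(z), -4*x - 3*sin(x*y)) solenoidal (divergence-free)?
No, ∇·F = z*(4*y + exp(x*z))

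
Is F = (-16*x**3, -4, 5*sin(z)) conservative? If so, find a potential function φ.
Yes, F is conservative. φ = -4*x**4 - 4*y - 5*cos(z)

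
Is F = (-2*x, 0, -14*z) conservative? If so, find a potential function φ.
Yes, F is conservative. φ = -x**2 - 7*z**2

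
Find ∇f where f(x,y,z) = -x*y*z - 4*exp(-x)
(-y*z + 4*exp(-x), -x*z, -x*y)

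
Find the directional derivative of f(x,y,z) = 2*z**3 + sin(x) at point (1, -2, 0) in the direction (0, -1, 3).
0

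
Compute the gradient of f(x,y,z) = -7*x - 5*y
(-7, -5, 0)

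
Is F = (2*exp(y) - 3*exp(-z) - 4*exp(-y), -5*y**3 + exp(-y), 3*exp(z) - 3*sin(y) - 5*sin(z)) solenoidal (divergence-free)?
No, ∇·F = -15*y**2 + 3*exp(z) - 5*cos(z) - exp(-y)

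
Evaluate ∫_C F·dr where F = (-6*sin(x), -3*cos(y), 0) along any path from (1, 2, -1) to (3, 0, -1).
6*cos(3) - 6*cos(1) + 3*sin(2)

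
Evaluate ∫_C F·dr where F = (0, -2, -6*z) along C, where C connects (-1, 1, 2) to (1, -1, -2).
4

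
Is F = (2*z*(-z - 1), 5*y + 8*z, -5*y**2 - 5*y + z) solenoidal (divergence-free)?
No, ∇·F = 6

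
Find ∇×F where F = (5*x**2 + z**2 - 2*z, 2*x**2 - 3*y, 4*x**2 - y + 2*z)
(-1, -8*x + 2*z - 2, 4*x)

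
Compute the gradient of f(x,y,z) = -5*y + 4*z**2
(0, -5, 8*z)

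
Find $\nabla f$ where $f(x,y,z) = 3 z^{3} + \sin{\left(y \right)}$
(0, cos(y), 9*z**2)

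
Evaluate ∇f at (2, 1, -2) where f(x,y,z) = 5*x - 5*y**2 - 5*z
(5, -10, -5)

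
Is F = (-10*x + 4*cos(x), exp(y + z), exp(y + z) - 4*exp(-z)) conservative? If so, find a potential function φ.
Yes, F is conservative. φ = -5*x**2 + exp(y + z) + 4*sin(x) + 4*exp(-z)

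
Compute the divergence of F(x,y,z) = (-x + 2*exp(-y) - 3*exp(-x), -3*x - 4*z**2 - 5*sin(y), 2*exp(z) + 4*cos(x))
2*exp(z) - 5*cos(y) - 1 + 3*exp(-x)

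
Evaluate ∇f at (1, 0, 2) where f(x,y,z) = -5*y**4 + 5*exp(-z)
(0, 0, -5*exp(-2))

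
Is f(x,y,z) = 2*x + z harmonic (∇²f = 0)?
Yes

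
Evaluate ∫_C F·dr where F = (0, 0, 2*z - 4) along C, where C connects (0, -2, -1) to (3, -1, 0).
-5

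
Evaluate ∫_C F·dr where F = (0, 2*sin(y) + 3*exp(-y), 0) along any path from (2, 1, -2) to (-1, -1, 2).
-6*sinh(1)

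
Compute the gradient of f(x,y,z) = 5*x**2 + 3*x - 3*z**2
(10*x + 3, 0, -6*z)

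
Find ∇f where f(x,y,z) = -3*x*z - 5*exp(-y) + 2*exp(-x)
(-3*z - 2*exp(-x), 5*exp(-y), -3*x)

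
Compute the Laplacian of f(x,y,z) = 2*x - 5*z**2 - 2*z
-10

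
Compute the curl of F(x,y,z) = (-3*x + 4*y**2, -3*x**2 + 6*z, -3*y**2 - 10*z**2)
(-6*y - 6, 0, -6*x - 8*y)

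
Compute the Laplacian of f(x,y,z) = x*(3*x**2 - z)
18*x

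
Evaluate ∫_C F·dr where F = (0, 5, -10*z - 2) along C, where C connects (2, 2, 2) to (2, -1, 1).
2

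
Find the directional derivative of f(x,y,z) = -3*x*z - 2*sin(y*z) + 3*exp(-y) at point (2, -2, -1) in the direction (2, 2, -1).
4 - 2*exp(2)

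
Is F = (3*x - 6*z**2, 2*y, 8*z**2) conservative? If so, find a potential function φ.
No, ∇×F = (0, -12*z, 0) ≠ 0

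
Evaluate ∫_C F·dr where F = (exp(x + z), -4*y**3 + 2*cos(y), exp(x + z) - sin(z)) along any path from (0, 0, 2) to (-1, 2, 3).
-16 + cos(3) - cos(2) + 2*sin(2)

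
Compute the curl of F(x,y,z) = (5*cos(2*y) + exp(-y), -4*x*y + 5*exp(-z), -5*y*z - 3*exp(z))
(-5*z + 5*exp(-z), 0, -4*y + 10*sin(2*y) + exp(-y))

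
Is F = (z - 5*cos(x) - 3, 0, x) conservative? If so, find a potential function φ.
Yes, F is conservative. φ = x*z - 3*x - 5*sin(x)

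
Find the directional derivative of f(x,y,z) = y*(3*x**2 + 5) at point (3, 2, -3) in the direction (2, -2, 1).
8/3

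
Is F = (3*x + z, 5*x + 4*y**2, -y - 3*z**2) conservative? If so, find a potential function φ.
No, ∇×F = (-1, 1, 5) ≠ 0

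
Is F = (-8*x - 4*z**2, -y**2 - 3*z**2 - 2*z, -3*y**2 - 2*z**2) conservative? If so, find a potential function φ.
No, ∇×F = (-6*y + 6*z + 2, -8*z, 0) ≠ 0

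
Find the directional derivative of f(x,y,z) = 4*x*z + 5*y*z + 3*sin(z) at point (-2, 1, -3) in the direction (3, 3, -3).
-sqrt(3)*(cos(3) + 8)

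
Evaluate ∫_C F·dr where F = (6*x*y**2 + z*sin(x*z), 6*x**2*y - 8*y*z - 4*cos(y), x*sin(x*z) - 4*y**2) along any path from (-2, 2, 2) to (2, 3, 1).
cos(4) - 4*sin(3) - cos(2) + 4*sin(2) + 56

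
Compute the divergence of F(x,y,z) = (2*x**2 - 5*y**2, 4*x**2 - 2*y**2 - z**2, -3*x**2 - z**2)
4*x - 4*y - 2*z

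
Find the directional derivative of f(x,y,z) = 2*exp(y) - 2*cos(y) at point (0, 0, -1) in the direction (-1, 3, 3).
6*sqrt(19)/19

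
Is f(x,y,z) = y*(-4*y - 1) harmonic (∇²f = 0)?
No, ∇²f = -8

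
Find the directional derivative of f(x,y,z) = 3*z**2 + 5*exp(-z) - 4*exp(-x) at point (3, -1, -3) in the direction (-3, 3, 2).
sqrt(22)*((-5*exp(3) - 18)*exp(3) - 6)*exp(-3)/11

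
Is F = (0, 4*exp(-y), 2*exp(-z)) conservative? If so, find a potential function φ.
Yes, F is conservative. φ = -2*exp(-z) - 4*exp(-y)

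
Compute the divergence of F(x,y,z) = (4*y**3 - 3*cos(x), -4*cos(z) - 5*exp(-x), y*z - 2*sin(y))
y + 3*sin(x)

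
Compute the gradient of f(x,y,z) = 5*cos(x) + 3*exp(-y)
(-5*sin(x), -3*exp(-y), 0)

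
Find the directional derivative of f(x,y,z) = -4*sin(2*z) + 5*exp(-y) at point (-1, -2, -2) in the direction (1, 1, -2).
sqrt(6)*(-5*exp(2) + 16*cos(4))/6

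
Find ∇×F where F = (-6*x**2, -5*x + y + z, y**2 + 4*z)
(2*y - 1, 0, -5)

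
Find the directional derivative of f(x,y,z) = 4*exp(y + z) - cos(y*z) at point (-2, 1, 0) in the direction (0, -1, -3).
-8*sqrt(10)*E/5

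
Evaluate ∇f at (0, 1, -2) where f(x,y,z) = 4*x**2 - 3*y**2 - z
(0, -6, -1)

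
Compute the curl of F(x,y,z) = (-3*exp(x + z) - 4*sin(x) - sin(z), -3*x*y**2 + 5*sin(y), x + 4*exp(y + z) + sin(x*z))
(4*exp(y + z), -z*cos(x*z) - 3*exp(x + z) - cos(z) - 1, -3*y**2)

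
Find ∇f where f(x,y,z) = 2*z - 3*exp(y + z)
(0, -3*exp(y + z), 2 - 3*exp(y + z))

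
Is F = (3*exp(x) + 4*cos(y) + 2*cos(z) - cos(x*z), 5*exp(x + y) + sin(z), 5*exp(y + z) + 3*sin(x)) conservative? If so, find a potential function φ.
No, ∇×F = (5*exp(y + z) - cos(z), x*sin(x*z) - 2*sin(z) - 3*cos(x), 5*exp(x + y) + 4*sin(y)) ≠ 0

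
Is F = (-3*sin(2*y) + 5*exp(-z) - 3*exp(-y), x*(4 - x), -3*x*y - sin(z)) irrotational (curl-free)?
No, ∇×F = (-3*x, 3*y - 5*exp(-z), -2*x + 6*cos(2*y) + 4 - 3*exp(-y))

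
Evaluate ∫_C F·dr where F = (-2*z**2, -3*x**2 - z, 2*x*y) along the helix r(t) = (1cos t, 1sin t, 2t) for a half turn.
-28 + 8*pi**2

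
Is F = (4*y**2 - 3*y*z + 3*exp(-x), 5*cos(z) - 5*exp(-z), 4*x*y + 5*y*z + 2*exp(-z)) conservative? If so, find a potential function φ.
No, ∇×F = (4*x + 5*z + 5*sin(z) - 5*exp(-z), -7*y, -8*y + 3*z) ≠ 0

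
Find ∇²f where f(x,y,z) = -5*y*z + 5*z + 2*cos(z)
-2*cos(z)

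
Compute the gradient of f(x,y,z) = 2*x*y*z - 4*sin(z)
(2*y*z, 2*x*z, 2*x*y - 4*cos(z))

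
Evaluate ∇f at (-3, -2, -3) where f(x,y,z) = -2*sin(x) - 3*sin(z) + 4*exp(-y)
(-2*cos(3), -4*exp(2), -3*cos(3))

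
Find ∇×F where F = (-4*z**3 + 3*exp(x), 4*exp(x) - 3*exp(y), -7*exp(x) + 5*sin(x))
(0, -12*z**2 + 7*exp(x) - 5*cos(x), 4*exp(x))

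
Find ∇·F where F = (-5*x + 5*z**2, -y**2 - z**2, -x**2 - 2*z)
-2*y - 7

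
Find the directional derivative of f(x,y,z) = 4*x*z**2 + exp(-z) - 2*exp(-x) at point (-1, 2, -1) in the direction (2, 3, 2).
2*sqrt(17)*(E + 12)/17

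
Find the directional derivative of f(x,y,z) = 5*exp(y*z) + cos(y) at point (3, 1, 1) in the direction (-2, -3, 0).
3*sqrt(13)*(-5*E + sin(1))/13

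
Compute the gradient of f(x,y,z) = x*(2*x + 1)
(4*x + 1, 0, 0)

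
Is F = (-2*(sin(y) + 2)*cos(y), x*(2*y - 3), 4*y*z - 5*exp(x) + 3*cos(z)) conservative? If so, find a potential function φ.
No, ∇×F = (4*z, 5*exp(x), 2*y - 4*sin(y)**2 - 4*sin(y) - 1) ≠ 0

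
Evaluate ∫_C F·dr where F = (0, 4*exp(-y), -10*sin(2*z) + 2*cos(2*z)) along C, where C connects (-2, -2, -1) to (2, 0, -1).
-4 + 4*exp(2)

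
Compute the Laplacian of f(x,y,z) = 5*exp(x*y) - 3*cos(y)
5*x**2*exp(x*y) + 5*y**2*exp(x*y) + 3*cos(y)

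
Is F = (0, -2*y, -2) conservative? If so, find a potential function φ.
Yes, F is conservative. φ = -y**2 - 2*z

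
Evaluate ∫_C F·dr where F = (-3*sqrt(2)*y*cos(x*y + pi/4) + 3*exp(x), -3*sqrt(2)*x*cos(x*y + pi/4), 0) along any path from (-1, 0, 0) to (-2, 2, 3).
-3*exp(-1) - 3*sqrt(2)*cos(pi/4 + 4) + 3*exp(-2) + 3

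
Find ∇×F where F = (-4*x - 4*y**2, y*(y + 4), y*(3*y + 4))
(6*y + 4, 0, 8*y)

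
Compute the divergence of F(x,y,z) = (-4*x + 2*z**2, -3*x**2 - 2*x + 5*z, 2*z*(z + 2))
4*z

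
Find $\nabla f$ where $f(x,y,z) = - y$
(0, -1, 0)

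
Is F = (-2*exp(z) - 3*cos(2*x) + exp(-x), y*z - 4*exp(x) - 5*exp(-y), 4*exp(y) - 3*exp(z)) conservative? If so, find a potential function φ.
No, ∇×F = (-y + 4*exp(y), -2*exp(z), -4*exp(x)) ≠ 0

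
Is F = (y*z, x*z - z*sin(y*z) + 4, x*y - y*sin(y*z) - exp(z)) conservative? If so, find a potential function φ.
Yes, F is conservative. φ = x*y*z + 4*y - exp(z) + cos(y*z)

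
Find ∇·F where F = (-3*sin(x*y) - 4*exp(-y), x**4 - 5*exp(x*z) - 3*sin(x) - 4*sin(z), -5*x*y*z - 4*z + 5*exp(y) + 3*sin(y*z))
-5*x*y - 3*y*cos(x*y) + 3*y*cos(y*z) - 4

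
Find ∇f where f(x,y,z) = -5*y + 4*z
(0, -5, 4)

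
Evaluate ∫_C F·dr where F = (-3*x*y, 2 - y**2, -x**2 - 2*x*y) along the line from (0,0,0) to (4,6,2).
-596/3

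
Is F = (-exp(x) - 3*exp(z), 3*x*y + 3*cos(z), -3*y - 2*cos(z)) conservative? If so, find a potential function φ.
No, ∇×F = (3*sin(z) - 3, -3*exp(z), 3*y) ≠ 0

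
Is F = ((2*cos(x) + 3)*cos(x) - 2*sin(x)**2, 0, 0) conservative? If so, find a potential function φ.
Yes, F is conservative. φ = (2*cos(x) + 3)*sin(x)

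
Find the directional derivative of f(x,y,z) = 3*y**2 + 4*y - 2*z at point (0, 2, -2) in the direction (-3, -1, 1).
-18*sqrt(11)/11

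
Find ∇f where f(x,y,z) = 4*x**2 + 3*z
(8*x, 0, 3)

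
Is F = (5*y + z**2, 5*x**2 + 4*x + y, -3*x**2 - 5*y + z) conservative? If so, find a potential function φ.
No, ∇×F = (-5, 6*x + 2*z, 10*x - 1) ≠ 0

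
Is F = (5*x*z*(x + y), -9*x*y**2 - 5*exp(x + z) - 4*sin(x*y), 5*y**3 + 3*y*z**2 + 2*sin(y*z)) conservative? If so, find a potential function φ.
No, ∇×F = (15*y**2 + 3*z**2 + 2*z*cos(y*z) + 5*exp(x + z), 5*x*(x + y), -5*x*z - 9*y**2 - 4*y*cos(x*y) - 5*exp(x + z)) ≠ 0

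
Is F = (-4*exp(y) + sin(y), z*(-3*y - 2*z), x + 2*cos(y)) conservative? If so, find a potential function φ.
No, ∇×F = (3*y + 4*z - 2*sin(y), -1, 4*exp(y) - cos(y)) ≠ 0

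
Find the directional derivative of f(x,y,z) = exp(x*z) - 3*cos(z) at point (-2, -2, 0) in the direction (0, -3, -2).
4*sqrt(13)/13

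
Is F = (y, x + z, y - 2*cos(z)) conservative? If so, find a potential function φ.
Yes, F is conservative. φ = x*y + y*z - 2*sin(z)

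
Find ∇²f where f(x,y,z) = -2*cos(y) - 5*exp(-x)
2*cos(y) - 5*exp(-x)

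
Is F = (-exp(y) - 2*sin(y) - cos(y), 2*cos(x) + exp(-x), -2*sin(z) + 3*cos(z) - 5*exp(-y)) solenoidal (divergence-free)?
No, ∇·F = -3*sin(z) - 2*cos(z)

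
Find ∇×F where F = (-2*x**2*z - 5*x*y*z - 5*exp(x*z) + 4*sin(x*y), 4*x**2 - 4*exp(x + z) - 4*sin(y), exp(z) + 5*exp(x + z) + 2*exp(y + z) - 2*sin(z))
(4*exp(x + z) + 2*exp(y + z), -2*x**2 - 5*x*y - 5*x*exp(x*z) - 5*exp(x + z), 5*x*z - 4*x*cos(x*y) + 8*x - 4*exp(x + z))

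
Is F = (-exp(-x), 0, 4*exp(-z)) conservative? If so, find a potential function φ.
Yes, F is conservative. φ = -4*exp(-z) + exp(-x)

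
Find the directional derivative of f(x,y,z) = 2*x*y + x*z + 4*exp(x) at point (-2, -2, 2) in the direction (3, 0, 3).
2*sqrt(2)*(1 - exp(2))*exp(-2)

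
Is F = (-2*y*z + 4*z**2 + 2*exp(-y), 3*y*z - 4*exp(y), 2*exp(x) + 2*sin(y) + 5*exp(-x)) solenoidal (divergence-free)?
No, ∇·F = 3*z - 4*exp(y)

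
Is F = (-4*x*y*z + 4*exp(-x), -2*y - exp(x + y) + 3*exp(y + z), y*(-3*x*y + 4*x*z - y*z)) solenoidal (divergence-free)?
No, ∇·F = ((-4*y*z + y*(4*x - y) - exp(x + y) + 3*exp(y + z) - 2)*exp(x) - 4)*exp(-x)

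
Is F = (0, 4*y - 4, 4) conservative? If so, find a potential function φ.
Yes, F is conservative. φ = 2*y**2 - 4*y + 4*z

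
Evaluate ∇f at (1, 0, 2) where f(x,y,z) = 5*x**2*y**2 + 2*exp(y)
(0, 2, 0)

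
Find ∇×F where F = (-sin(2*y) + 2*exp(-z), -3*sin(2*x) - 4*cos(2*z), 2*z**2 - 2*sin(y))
(-8*sin(2*z) - 2*cos(y), -2*exp(-z), -6*cos(2*x) + 2*cos(2*y))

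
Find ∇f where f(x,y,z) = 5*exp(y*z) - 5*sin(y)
(0, 5*z*exp(y*z) - 5*cos(y), 5*y*exp(y*z))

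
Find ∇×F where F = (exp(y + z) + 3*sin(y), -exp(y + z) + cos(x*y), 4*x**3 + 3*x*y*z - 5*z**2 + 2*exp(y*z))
(3*x*z + 2*z*exp(y*z) + exp(y + z), -12*x**2 - 3*y*z + exp(y + z), -y*sin(x*y) - exp(y + z) - 3*cos(y))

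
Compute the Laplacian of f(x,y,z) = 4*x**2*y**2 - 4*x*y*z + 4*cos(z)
8*x**2 + 8*y**2 - 4*cos(z)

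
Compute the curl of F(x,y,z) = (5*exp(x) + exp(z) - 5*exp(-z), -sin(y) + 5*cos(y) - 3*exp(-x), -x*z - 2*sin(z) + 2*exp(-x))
(0, z + exp(z) + 5*exp(-z) + 2*exp(-x), 3*exp(-x))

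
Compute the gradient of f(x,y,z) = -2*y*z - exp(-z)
(0, -2*z, -2*y + exp(-z))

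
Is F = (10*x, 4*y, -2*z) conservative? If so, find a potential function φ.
Yes, F is conservative. φ = 5*x**2 + 2*y**2 - z**2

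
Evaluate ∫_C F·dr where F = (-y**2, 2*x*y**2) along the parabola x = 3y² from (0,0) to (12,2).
72/5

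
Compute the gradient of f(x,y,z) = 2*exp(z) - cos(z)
(0, 0, 2*exp(z) + sin(z))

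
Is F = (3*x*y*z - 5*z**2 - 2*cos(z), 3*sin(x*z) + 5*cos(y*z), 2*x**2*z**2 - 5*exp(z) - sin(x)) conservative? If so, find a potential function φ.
No, ∇×F = (-3*x*cos(x*z) + 5*y*sin(y*z), 3*x*y - 4*x*z**2 - 10*z + 2*sin(z) + cos(x), 3*z*(-x + cos(x*z))) ≠ 0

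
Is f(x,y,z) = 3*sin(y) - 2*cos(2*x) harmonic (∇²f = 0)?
No, ∇²f = -3*sin(y) + 8*cos(2*x)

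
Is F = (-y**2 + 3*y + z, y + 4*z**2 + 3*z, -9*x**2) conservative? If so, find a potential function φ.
No, ∇×F = (-8*z - 3, 18*x + 1, 2*y - 3) ≠ 0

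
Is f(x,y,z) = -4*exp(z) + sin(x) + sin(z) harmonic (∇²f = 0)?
No, ∇²f = -4*exp(z) - sin(x) - sin(z)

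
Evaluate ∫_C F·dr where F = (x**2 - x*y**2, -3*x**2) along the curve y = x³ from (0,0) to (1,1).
-191/120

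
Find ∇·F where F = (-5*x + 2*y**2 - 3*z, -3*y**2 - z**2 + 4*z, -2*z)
-6*y - 7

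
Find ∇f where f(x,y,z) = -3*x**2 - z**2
(-6*x, 0, -2*z)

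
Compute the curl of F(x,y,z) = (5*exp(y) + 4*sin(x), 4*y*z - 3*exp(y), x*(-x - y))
(-x - 4*y, 2*x + y, -5*exp(y))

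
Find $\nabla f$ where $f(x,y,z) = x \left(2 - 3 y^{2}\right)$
(2 - 3*y**2, -6*x*y, 0)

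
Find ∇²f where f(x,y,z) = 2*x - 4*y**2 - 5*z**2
-18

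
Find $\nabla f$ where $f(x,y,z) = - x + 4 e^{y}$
(-1, 4*exp(y), 0)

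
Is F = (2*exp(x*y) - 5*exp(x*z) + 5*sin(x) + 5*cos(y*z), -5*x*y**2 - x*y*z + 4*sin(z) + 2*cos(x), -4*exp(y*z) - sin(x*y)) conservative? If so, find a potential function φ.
No, ∇×F = (x*y - x*cos(x*y) - 4*z*exp(y*z) - 4*cos(z), -5*x*exp(x*z) - 5*y*sin(y*z) + y*cos(x*y), -2*x*exp(x*y) - 5*y**2 - y*z + 5*z*sin(y*z) - 2*sin(x)) ≠ 0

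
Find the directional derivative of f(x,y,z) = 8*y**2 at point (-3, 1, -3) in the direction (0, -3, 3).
-8*sqrt(2)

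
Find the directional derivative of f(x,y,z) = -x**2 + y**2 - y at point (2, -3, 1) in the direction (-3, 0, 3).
2*sqrt(2)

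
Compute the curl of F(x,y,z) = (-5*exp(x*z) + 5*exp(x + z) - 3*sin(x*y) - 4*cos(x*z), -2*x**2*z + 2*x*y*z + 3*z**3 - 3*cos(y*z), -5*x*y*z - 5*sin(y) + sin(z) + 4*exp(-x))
(2*x**2 - 2*x*y - 5*x*z - 3*y*sin(y*z) - 9*z**2 - 5*cos(y), -5*x*exp(x*z) + 4*x*sin(x*z) + 5*y*z + 5*exp(x + z) + 4*exp(-x), -4*x*z + 3*x*cos(x*y) + 2*y*z)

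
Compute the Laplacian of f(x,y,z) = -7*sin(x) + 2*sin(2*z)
7*sin(x) - 8*sin(2*z)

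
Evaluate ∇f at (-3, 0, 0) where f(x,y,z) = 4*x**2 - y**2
(-24, 0, 0)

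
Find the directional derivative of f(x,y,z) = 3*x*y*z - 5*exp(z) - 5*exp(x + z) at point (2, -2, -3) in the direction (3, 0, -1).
sqrt(10)*(-10*exp(2) + 5 + 66*exp(3))*exp(-3)/10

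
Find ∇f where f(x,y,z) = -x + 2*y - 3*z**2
(-1, 2, -6*z)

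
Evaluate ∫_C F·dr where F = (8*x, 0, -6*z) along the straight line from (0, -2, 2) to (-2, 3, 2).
16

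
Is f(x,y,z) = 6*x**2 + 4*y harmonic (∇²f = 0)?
No, ∇²f = 12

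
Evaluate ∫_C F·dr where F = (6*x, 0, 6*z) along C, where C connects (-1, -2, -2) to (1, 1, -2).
0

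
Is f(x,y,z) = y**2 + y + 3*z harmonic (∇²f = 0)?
No, ∇²f = 2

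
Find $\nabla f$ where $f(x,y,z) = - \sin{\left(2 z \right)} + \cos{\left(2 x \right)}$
(-2*sin(2*x), 0, -2*cos(2*z))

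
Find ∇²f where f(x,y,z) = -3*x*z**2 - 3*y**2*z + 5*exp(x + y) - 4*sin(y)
-6*x - 6*z + 10*exp(x + y) + 4*sin(y)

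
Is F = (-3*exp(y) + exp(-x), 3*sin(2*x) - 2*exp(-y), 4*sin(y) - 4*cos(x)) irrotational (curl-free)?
No, ∇×F = (4*cos(y), -4*sin(x), 3*exp(y) + 6*cos(2*x))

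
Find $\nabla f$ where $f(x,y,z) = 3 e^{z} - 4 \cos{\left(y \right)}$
(0, 4*sin(y), 3*exp(z))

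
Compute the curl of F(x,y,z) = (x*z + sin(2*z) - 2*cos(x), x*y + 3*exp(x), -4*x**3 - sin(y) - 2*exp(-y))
(-cos(y) + 2*exp(-y), 12*x**2 + x + 2*cos(2*z), y + 3*exp(x))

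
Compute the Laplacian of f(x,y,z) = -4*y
0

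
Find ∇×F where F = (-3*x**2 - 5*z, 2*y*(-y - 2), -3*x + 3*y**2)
(6*y, -2, 0)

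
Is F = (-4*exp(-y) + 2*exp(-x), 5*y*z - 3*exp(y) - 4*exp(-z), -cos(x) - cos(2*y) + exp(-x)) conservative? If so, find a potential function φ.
No, ∇×F = (-5*y + 2*sin(2*y) - 4*exp(-z), -sin(x) + exp(-x), -4*exp(-y)) ≠ 0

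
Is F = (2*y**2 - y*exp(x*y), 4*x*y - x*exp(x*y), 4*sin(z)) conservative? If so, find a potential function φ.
Yes, F is conservative. φ = 2*x*y**2 - exp(x*y) - 4*cos(z)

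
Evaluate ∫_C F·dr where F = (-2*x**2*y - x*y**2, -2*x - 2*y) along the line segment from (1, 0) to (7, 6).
-1452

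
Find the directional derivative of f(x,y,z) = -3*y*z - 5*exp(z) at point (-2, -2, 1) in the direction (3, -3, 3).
sqrt(3)*(9 - 5*E)/3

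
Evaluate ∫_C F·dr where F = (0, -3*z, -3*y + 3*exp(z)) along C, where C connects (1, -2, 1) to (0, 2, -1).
-6*sinh(1)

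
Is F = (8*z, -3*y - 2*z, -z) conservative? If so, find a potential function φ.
No, ∇×F = (2, 8, 0) ≠ 0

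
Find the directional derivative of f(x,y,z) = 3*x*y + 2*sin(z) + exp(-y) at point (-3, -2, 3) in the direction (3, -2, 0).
2*sqrt(13)*exp(2)/13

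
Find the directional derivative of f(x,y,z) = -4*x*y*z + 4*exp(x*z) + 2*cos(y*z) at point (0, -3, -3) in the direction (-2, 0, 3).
6*sqrt(13)*(3*sin(9) + 16)/13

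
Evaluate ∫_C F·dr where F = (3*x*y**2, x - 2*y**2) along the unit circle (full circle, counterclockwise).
pi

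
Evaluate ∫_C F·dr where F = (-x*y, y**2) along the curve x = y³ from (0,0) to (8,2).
-1096/21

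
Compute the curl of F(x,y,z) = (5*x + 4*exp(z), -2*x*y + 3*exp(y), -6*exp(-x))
(0, 4*exp(z) - 6*exp(-x), -2*y)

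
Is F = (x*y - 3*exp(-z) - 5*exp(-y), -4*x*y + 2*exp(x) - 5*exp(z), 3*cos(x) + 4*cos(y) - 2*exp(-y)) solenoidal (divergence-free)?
No, ∇·F = -4*x + y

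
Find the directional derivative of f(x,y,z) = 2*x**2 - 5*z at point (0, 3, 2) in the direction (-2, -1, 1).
-5*sqrt(6)/6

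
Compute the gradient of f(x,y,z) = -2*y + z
(0, -2, 1)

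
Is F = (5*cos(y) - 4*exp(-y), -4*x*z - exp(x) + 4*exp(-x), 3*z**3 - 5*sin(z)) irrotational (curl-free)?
No, ∇×F = (4*x, 0, -4*z - exp(x) + 5*sin(y) - 4*exp(-y) - 4*exp(-x))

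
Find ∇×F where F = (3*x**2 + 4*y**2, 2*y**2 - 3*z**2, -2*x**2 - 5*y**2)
(-10*y + 6*z, 4*x, -8*y)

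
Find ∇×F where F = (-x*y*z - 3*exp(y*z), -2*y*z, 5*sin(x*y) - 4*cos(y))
(5*x*cos(x*y) + 2*y + 4*sin(y), -y*(x + 3*exp(y*z) + 5*cos(x*y)), z*(x + 3*exp(y*z)))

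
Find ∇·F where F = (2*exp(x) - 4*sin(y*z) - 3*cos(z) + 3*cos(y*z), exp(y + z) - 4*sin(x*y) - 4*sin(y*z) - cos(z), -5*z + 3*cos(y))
-4*x*cos(x*y) - 4*z*cos(y*z) + 2*exp(x) + exp(y + z) - 5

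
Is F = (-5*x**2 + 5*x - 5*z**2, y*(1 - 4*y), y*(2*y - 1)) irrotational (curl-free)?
No, ∇×F = (4*y - 1, -10*z, 0)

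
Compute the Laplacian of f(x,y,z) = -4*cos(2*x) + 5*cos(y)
16*cos(2*x) - 5*cos(y)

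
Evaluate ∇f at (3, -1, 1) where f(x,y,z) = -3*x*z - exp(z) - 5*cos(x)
(-3 + 5*sin(3), 0, -9 - E)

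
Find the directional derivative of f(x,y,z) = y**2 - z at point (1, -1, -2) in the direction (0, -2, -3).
7*sqrt(13)/13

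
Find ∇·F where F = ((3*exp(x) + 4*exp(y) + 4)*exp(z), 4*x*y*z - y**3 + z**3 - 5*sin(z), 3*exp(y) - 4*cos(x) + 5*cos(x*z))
4*x*z - 5*x*sin(x*z) - 3*y**2 + 3*exp(x + z)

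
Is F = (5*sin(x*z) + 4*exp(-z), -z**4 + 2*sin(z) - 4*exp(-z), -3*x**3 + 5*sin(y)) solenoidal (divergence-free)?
No, ∇·F = 5*z*cos(x*z)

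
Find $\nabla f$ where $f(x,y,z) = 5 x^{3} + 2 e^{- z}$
(15*x**2, 0, -2*exp(-z))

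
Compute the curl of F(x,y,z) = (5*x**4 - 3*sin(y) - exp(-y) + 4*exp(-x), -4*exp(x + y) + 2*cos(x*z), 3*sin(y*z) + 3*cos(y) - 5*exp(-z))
(2*x*sin(x*z) + 3*z*cos(y*z) - 3*sin(y), 0, -2*z*sin(x*z) - 4*exp(x + y) + 3*cos(y) - exp(-y))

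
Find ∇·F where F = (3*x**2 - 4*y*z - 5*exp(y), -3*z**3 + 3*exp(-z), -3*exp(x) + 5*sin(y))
6*x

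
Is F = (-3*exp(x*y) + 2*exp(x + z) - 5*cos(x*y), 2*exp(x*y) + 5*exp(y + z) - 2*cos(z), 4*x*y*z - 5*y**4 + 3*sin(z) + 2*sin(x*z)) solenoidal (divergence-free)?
No, ∇·F = 4*x*y + 2*x*exp(x*y) + 2*x*cos(x*z) - 3*y*exp(x*y) + 5*y*sin(x*y) + 2*exp(x + z) + 5*exp(y + z) + 3*cos(z)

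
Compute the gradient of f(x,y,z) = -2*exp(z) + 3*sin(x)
(3*cos(x), 0, -2*exp(z))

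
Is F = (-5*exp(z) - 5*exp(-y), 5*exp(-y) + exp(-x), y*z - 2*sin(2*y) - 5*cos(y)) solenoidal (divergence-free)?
No, ∇·F = y - 5*exp(-y)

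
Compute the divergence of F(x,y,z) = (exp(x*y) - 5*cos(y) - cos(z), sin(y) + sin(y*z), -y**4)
y*exp(x*y) + z*cos(y*z) + cos(y)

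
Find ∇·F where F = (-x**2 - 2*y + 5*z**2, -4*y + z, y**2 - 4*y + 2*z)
-2*x - 2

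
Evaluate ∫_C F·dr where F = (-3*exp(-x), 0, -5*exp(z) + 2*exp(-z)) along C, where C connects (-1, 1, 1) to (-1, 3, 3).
(5*(1 - exp(2))*exp(4) - 2 + 2*exp(2))*exp(-3)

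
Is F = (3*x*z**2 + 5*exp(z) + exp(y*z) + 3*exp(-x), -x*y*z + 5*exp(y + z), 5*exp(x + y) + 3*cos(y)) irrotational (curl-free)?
No, ∇×F = (x*y + 5*exp(x + y) - 5*exp(y + z) - 3*sin(y), 6*x*z + y*exp(y*z) + 5*exp(z) - 5*exp(x + y), z*(-y - exp(y*z)))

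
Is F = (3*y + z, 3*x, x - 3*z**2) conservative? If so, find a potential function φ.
Yes, F is conservative. φ = 3*x*y + x*z - z**3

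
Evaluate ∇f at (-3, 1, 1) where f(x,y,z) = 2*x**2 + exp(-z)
(-12, 0, -exp(-1))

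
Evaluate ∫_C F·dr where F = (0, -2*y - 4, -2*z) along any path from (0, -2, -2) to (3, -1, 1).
2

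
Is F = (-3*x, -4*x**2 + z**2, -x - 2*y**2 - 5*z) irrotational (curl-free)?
No, ∇×F = (-4*y - 2*z, 1, -8*x)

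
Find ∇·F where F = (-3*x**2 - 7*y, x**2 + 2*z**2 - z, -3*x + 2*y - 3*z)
-6*x - 3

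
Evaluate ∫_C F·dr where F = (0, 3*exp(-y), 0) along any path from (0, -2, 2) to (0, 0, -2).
-3 + 3*exp(2)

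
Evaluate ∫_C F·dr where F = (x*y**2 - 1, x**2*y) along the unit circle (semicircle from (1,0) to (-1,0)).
2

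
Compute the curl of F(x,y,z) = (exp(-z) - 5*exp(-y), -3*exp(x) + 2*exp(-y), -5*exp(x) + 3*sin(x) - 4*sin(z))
(0, 5*exp(x) - 3*cos(x) - exp(-z), -3*exp(x) - 5*exp(-y))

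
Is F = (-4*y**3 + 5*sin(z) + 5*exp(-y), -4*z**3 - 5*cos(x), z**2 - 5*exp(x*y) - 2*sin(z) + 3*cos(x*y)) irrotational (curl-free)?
No, ∇×F = (-5*x*exp(x*y) - 3*x*sin(x*y) + 12*z**2, 5*y*exp(x*y) + 3*y*sin(x*y) + 5*cos(z), 12*y**2 + 5*sin(x) + 5*exp(-y))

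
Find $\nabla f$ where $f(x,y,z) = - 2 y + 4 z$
(0, -2, 4)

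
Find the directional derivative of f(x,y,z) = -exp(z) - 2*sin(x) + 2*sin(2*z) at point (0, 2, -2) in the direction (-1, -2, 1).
sqrt(6)*(4*exp(2)*cos(4) - 1 + 2*exp(2))*exp(-2)/6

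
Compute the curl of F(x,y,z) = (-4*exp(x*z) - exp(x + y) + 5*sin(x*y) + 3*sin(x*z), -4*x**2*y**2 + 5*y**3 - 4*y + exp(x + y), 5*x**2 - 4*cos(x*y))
(4*x*sin(x*y), -4*x*exp(x*z) + 3*x*cos(x*z) - 10*x - 4*y*sin(x*y), -8*x*y**2 - 5*x*cos(x*y) + 2*exp(x + y))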